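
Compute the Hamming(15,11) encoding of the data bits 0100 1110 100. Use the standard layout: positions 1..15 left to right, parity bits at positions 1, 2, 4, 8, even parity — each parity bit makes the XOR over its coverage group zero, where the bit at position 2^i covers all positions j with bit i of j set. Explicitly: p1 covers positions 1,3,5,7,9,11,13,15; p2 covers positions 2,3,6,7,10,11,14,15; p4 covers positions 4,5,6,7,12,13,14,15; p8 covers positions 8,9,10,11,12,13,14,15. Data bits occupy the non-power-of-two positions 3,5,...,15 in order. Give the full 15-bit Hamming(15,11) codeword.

000010001110100

Place data bits at non-power-of-two positions: b3=0, b5=1, b6=0, b7=0, b9=1, b10=1, b11=1, b12=0, b13=1, b14=0, b15=0.
p1 = XOR of data positions {3,5,7,9,11,13,15} = 0⊕1⊕0⊕1⊕1⊕1⊕0 = 0
p2 = XOR of data positions {3,6,7,10,11,14,15} = 0⊕0⊕0⊕1⊕1⊕0⊕0 = 0
p4 = XOR of data positions {5,6,7,12,13,14,15} = 1⊕0⊕0⊕0⊕1⊕0⊕0 = 0
p8 = XOR of data positions {9,10,11,12,13,14,15} = 1⊕1⊕1⊕0⊕1⊕0⊕0 = 0
Codeword b1..b15 = 000010001110100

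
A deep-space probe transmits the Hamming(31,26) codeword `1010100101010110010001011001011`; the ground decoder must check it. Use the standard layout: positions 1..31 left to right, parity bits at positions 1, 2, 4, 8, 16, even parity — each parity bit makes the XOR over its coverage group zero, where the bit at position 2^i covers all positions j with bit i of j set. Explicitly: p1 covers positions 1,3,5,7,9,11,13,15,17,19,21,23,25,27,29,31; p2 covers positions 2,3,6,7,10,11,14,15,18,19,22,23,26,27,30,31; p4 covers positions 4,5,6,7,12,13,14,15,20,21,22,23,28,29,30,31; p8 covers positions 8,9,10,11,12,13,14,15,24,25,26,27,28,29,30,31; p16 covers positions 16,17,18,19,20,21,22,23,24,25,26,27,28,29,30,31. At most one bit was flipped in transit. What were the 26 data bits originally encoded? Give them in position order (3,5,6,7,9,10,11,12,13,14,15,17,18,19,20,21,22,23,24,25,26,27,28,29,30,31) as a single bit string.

11000101011010001011001011

s1: b1⊕b3⊕b5⊕b7⊕b9⊕b11⊕b13⊕b15⊕b17⊕b19⊕b21⊕b23⊕b25⊕b27⊕b29⊕b31 = 1⊕1⊕1⊕0⊕0⊕0⊕0⊕1⊕0⊕0⊕0⊕0⊕1⊕0⊕0⊕1 = 0
s2: b2⊕b3⊕b6⊕b7⊕b10⊕b11⊕b14⊕b15⊕b18⊕b19⊕b22⊕b23⊕b26⊕b27⊕b30⊕b31 = 0⊕1⊕0⊕0⊕1⊕0⊕1⊕1⊕1⊕0⊕1⊕0⊕0⊕0⊕1⊕1 = 0
s4: b4⊕b5⊕b6⊕b7⊕b12⊕b13⊕b14⊕b15⊕b20⊕b21⊕b22⊕b23⊕b28⊕b29⊕b30⊕b31 = 0⊕1⊕0⊕0⊕1⊕0⊕1⊕1⊕0⊕0⊕1⊕0⊕1⊕0⊕1⊕1 = 0
s8: b8⊕b9⊕b10⊕b11⊕b12⊕b13⊕b14⊕b15⊕b24⊕b25⊕b26⊕b27⊕b28⊕b29⊕b30⊕b31 = 1⊕0⊕1⊕0⊕1⊕0⊕1⊕1⊕1⊕1⊕0⊕0⊕1⊕0⊕1⊕1 = 0
s16: b16⊕b17⊕b18⊕b19⊕b20⊕b21⊕b22⊕b23⊕b24⊕b25⊕b26⊕b27⊕b28⊕b29⊕b30⊕b31 = 0⊕0⊕1⊕0⊕0⊕0⊕1⊕0⊕1⊕1⊕0⊕0⊕1⊕0⊕1⊕1 = 1
Syndrome (s16...s1) = 10000 → position 16.
Flip bit 16: corrected codeword = 1010100101010111010001011001011
Data bits at positions 3,5,6,7,9,10,11,12,13,14,15,17,18,19,20,21,22,23,24,25,26,27,28,29,30,31: 11000101011010001011001011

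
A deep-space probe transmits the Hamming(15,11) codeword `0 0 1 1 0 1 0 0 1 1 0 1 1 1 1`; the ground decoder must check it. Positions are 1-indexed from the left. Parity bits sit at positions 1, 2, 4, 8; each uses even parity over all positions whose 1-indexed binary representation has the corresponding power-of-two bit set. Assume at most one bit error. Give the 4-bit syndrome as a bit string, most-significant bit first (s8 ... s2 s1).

0010

s1: b1⊕b3⊕b5⊕b7⊕b9⊕b11⊕b13⊕b15 = 0⊕1⊕0⊕0⊕1⊕0⊕1⊕1 = 0
s2: b2⊕b3⊕b6⊕b7⊕b10⊕b11⊕b14⊕b15 = 0⊕1⊕1⊕0⊕1⊕0⊕1⊕1 = 1
s4: b4⊕b5⊕b6⊕b7⊕b12⊕b13⊕b14⊕b15 = 1⊕0⊕1⊕0⊕1⊕1⊕1⊕1 = 0
s8: b8⊕b9⊕b10⊕b11⊕b12⊕b13⊕b14⊕b15 = 0⊕1⊕1⊕0⊕1⊕1⊕1⊕1 = 0
Syndrome (s8...s1) = 0010 → position 2.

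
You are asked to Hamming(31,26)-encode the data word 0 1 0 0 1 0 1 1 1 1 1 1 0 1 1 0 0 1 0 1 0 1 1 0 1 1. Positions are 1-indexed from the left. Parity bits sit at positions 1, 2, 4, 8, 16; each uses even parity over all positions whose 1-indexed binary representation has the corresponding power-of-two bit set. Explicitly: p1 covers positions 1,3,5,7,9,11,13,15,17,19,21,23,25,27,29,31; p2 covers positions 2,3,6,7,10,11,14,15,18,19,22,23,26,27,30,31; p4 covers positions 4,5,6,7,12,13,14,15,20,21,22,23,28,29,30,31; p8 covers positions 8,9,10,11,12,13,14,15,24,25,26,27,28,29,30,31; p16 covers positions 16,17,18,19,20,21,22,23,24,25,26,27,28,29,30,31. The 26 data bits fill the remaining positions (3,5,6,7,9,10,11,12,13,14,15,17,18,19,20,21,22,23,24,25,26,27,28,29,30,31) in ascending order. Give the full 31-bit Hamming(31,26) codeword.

1000100110111111101100101011011

Place data bits at non-power-of-two positions: b3=0, b5=1, b6=0, b7=0, b9=1, b10=0, b11=1, b12=1, b13=1, b14=1, b15=1, b17=1, b18=0, b19=1, b20=1, b21=0, b22=0, b23=1, b24=0, b25=1, b26=0, b27=1, b28=1, b29=0, b30=1, b31=1.
p1 = XOR of data positions {3,5,7,9,11,13,15,17,19,21,23,25,27,29,31} = 0⊕1⊕0⊕1⊕1⊕1⊕1⊕1⊕1⊕0⊕1⊕1⊕1⊕0⊕1 = 1
p2 = XOR of data positions {3,6,7,10,11,14,15,18,19,22,23,26,27,30,31} = 0⊕0⊕0⊕0⊕1⊕1⊕1⊕0⊕1⊕0⊕1⊕0⊕1⊕1⊕1 = 0
p4 = XOR of data positions {5,6,7,12,13,14,15,20,21,22,23,28,29,30,31} = 1⊕0⊕0⊕1⊕1⊕1⊕1⊕1⊕0⊕0⊕1⊕1⊕0⊕1⊕1 = 0
p8 = XOR of data positions {9,10,11,12,13,14,15,24,25,26,27,28,29,30,31} = 1⊕0⊕1⊕1⊕1⊕1⊕1⊕0⊕1⊕0⊕1⊕1⊕0⊕1⊕1 = 1
p16 = XOR of data positions {17,18,19,20,21,22,23,24,25,26,27,28,29,30,31} = 1⊕0⊕1⊕1⊕0⊕0⊕1⊕0⊕1⊕0⊕1⊕1⊕0⊕1⊕1 = 1
Codeword b1..b31 = 1000100110111111101100101011011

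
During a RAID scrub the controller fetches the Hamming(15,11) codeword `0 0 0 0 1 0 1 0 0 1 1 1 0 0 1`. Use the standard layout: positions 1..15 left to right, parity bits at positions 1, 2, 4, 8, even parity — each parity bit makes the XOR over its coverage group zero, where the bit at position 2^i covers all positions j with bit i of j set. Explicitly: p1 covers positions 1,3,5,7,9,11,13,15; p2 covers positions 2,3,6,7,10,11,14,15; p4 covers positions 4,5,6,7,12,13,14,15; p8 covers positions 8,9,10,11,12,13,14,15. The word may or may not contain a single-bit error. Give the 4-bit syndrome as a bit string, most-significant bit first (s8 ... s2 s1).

0000

s1: b1⊕b3⊕b5⊕b7⊕b9⊕b11⊕b13⊕b15 = 0⊕0⊕1⊕1⊕0⊕1⊕0⊕1 = 0
s2: b2⊕b3⊕b6⊕b7⊕b10⊕b11⊕b14⊕b15 = 0⊕0⊕0⊕1⊕1⊕1⊕0⊕1 = 0
s4: b4⊕b5⊕b6⊕b7⊕b12⊕b13⊕b14⊕b15 = 0⊕1⊕0⊕1⊕1⊕0⊕0⊕1 = 0
s8: b8⊕b9⊕b10⊕b11⊕b12⊕b13⊕b14⊕b15 = 0⊕0⊕1⊕1⊕1⊕0⊕0⊕1 = 0
Syndrome (s8...s1) = 0000 → position 0 (no error).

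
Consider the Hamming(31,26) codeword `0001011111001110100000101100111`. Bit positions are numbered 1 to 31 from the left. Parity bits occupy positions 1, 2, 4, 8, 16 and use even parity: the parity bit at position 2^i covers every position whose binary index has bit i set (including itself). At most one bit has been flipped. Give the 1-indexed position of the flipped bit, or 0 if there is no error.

s1: b1⊕b3⊕b5⊕b7⊕b9⊕b11⊕b13⊕b15⊕b17⊕b19⊕b21⊕b23⊕b25⊕b27⊕b29⊕b31 = 0⊕0⊕0⊕1⊕1⊕0⊕1⊕1⊕1⊕0⊕0⊕1⊕1⊕0⊕1⊕1 = 1
s2: b2⊕b3⊕b6⊕b7⊕b10⊕b11⊕b14⊕b15⊕b18⊕b19⊕b22⊕b23⊕b26⊕b27⊕b30⊕b31 = 0⊕0⊕1⊕1⊕1⊕0⊕1⊕1⊕0⊕0⊕0⊕1⊕1⊕0⊕1⊕1 = 1
s4: b4⊕b5⊕b6⊕b7⊕b12⊕b13⊕b14⊕b15⊕b20⊕b21⊕b22⊕b23⊕b28⊕b29⊕b30⊕b31 = 1⊕0⊕1⊕1⊕0⊕1⊕1⊕1⊕0⊕0⊕0⊕1⊕0⊕1⊕1⊕1 = 0
s8: b8⊕b9⊕b10⊕b11⊕b12⊕b13⊕b14⊕b15⊕b24⊕b25⊕b26⊕b27⊕b28⊕b29⊕b30⊕b31 = 1⊕1⊕1⊕0⊕0⊕1⊕1⊕1⊕0⊕1⊕1⊕0⊕0⊕1⊕1⊕1 = 1
s16: b16⊕b17⊕b18⊕b19⊕b20⊕b21⊕b22⊕b23⊕b24⊕b25⊕b26⊕b27⊕b28⊕b29⊕b30⊕b31 = 0⊕1⊕0⊕0⊕0⊕0⊕0⊕1⊕0⊕1⊕1⊕0⊕0⊕1⊕1⊕1 = 1
Syndrome (s16...s1) = 11011 → position 27.

27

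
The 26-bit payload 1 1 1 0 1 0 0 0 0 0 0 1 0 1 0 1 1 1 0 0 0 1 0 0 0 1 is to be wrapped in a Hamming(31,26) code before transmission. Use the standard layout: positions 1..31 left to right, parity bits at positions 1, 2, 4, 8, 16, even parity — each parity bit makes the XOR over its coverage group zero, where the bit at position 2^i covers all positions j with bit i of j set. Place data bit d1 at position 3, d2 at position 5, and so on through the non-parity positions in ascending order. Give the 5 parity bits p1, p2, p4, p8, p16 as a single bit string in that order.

11011

Place data bits at non-power-of-two positions: b3=1, b5=1, b6=1, b7=0, b9=1, b10=0, b11=0, b12=0, b13=0, b14=0, b15=0, b17=1, b18=0, b19=1, b20=0, b21=1, b22=1, b23=1, b24=0, b25=0, b26=0, b27=1, b28=0, b29=0, b30=0, b31=1.
p1 = XOR of data positions {3,5,7,9,11,13,15,17,19,21,23,25,27,29,31} = 1⊕1⊕0⊕1⊕0⊕0⊕0⊕1⊕1⊕1⊕1⊕0⊕1⊕0⊕1 = 1
p2 = XOR of data positions {3,6,7,10,11,14,15,18,19,22,23,26,27,30,31} = 1⊕1⊕0⊕0⊕0⊕0⊕0⊕0⊕1⊕1⊕1⊕0⊕1⊕0⊕1 = 1
p4 = XOR of data positions {5,6,7,12,13,14,15,20,21,22,23,28,29,30,31} = 1⊕1⊕0⊕0⊕0⊕0⊕0⊕0⊕1⊕1⊕1⊕0⊕0⊕0⊕1 = 0
p8 = XOR of data positions {9,10,11,12,13,14,15,24,25,26,27,28,29,30,31} = 1⊕0⊕0⊕0⊕0⊕0⊕0⊕0⊕0⊕0⊕1⊕0⊕0⊕0⊕1 = 1
p16 = XOR of data positions {17,18,19,20,21,22,23,24,25,26,27,28,29,30,31} = 1⊕0⊕1⊕0⊕1⊕1⊕1⊕0⊕0⊕0⊕1⊕0⊕0⊕0⊕1 = 1
Parity bits p1,p2,p4,p8,p16 = 11011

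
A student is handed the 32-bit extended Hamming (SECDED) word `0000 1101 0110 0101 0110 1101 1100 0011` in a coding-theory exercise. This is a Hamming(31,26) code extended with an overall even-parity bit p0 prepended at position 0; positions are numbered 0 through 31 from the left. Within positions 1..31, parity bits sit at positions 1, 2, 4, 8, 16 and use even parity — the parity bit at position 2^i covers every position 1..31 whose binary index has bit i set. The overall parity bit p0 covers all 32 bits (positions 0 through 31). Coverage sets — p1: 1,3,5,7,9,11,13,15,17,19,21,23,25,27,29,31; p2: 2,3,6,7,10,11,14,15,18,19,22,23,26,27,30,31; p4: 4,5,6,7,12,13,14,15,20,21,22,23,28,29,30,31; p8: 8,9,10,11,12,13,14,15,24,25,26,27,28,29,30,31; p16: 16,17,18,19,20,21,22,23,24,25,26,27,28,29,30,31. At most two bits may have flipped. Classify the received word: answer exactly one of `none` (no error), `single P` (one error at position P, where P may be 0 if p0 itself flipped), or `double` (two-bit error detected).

double

s1: b1⊕b3⊕b5⊕b7⊕b9⊕b11⊕b13⊕b15⊕b17⊕b19⊕b21⊕b23⊕b25⊕b27⊕b29⊕b31 = 0⊕0⊕1⊕1⊕1⊕0⊕1⊕1⊕1⊕0⊕1⊕1⊕1⊕0⊕0⊕1 = 0
s2: b2⊕b3⊕b6⊕b7⊕b10⊕b11⊕b14⊕b15⊕b18⊕b19⊕b22⊕b23⊕b26⊕b27⊕b30⊕b31 = 0⊕0⊕0⊕1⊕1⊕0⊕0⊕1⊕1⊕0⊕0⊕1⊕0⊕0⊕1⊕1 = 1
s4: b4⊕b5⊕b6⊕b7⊕b12⊕b13⊕b14⊕b15⊕b20⊕b21⊕b22⊕b23⊕b28⊕b29⊕b30⊕b31 = 1⊕1⊕0⊕1⊕0⊕1⊕0⊕1⊕1⊕1⊕0⊕1⊕0⊕0⊕1⊕1 = 0
s8: b8⊕b9⊕b10⊕b11⊕b12⊕b13⊕b14⊕b15⊕b24⊕b25⊕b26⊕b27⊕b28⊕b29⊕b30⊕b31 = 0⊕1⊕1⊕0⊕0⊕1⊕0⊕1⊕1⊕1⊕0⊕0⊕0⊕0⊕1⊕1 = 0
s16: b16⊕b17⊕b18⊕b19⊕b20⊕b21⊕b22⊕b23⊕b24⊕b25⊕b26⊕b27⊕b28⊕b29⊕b30⊕b31 = 0⊕1⊕1⊕0⊕1⊕1⊕0⊕1⊕1⊕1⊕0⊕0⊕0⊕0⊕1⊕1 = 1
Syndrome (s16...s1) = 10010 → position 18.
Overall parity (XOR of all 32 bits, including p0): 0⊕0⊕0⊕0⊕1⊕1⊕0⊕1⊕0⊕1⊕1⊕0⊕0⊕1⊕0⊕1⊕0⊕1⊕1⊕0⊕1⊕1⊕0⊕1⊕1⊕1⊕0⊕0⊕0⊕0⊕1⊕1 = 0
Overall=0, syndrome position=18 → double-bit error detected (uncorrectable).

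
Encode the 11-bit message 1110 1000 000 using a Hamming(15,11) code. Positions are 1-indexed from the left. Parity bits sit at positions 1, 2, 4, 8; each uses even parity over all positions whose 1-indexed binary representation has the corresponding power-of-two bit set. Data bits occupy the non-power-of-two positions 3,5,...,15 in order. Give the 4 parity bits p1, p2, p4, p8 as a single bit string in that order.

1001

Place data bits at non-power-of-two positions: b3=1, b5=1, b6=1, b7=0, b9=1, b10=0, b11=0, b12=0, b13=0, b14=0, b15=0.
p1 = XOR of data positions {3,5,7,9,11,13,15} = 1⊕1⊕0⊕1⊕0⊕0⊕0 = 1
p2 = XOR of data positions {3,6,7,10,11,14,15} = 1⊕1⊕0⊕0⊕0⊕0⊕0 = 0
p4 = XOR of data positions {5,6,7,12,13,14,15} = 1⊕1⊕0⊕0⊕0⊕0⊕0 = 0
p8 = XOR of data positions {9,10,11,12,13,14,15} = 1⊕0⊕0⊕0⊕0⊕0⊕0 = 1
Parity bits p1,p2,p4,p8 = 1001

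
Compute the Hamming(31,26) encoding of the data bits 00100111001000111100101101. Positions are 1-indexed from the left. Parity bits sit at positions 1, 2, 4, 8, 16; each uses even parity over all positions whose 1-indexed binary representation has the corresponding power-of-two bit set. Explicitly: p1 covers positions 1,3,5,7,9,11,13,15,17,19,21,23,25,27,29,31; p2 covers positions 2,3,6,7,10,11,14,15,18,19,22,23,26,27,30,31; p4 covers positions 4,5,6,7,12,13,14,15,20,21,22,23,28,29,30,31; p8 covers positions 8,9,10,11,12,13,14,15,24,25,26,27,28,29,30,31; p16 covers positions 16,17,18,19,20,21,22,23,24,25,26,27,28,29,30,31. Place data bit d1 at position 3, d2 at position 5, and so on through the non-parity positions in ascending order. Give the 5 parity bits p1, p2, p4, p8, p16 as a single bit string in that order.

Place data bits at non-power-of-two positions: b3=0, b5=0, b6=1, b7=0, b9=0, b10=1, b11=1, b12=1, b13=0, b14=0, b15=1, b17=0, b18=0, b19=0, b20=1, b21=1, b22=1, b23=1, b24=0, b25=0, b26=1, b27=0, b28=1, b29=1, b30=0, b31=1.
p1 = XOR of data positions {3,5,7,9,11,13,15,17,19,21,23,25,27,29,31} = 0⊕0⊕0⊕0⊕1⊕0⊕1⊕0⊕0⊕1⊕1⊕0⊕0⊕1⊕1 = 0
p2 = XOR of data positions {3,6,7,10,11,14,15,18,19,22,23,26,27,30,31} = 0⊕1⊕0⊕1⊕1⊕0⊕1⊕0⊕0⊕1⊕1⊕1⊕0⊕0⊕1 = 0
p4 = XOR of data positions {5,6,7,12,13,14,15,20,21,22,23,28,29,30,31} = 0⊕1⊕0⊕1⊕0⊕0⊕1⊕1⊕1⊕1⊕1⊕1⊕1⊕0⊕1 = 0
p8 = XOR of data positions {9,10,11,12,13,14,15,24,25,26,27,28,29,30,31} = 0⊕1⊕1⊕1⊕0⊕0⊕1⊕0⊕0⊕1⊕0⊕1⊕1⊕0⊕1 = 0
p16 = XOR of data positions {17,18,19,20,21,22,23,24,25,26,27,28,29,30,31} = 0⊕0⊕0⊕1⊕1⊕1⊕1⊕0⊕0⊕1⊕0⊕1⊕1⊕0⊕1 = 0
Parity bits p1,p2,p4,p8,p16 = 00000

00000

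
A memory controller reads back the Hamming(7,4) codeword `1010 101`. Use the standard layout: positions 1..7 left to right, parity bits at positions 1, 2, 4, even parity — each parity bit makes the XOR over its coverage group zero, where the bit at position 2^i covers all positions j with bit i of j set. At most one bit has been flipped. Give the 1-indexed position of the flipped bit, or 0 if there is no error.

s1: b1⊕b3⊕b5⊕b7 = 1⊕1⊕1⊕1 = 0
s2: b2⊕b3⊕b6⊕b7 = 0⊕1⊕0⊕1 = 0
s4: b4⊕b5⊕b6⊕b7 = 0⊕1⊕0⊕1 = 0
Syndrome (s4...s1) = 000 → position 0 (no error).

0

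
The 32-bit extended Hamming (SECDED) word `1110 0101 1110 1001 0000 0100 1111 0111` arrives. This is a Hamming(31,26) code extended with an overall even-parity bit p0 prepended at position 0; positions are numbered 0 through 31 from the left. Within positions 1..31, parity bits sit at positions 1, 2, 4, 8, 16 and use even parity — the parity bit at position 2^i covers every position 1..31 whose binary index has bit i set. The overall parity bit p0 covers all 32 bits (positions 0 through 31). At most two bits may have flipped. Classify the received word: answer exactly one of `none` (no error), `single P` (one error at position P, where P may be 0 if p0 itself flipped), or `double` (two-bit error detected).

s1: b1⊕b3⊕b5⊕b7⊕b9⊕b11⊕b13⊕b15⊕b17⊕b19⊕b21⊕b23⊕b25⊕b27⊕b29⊕b31 = 1⊕0⊕1⊕1⊕1⊕0⊕0⊕1⊕0⊕0⊕1⊕0⊕1⊕1⊕1⊕1 = 0
s2: b2⊕b3⊕b6⊕b7⊕b10⊕b11⊕b14⊕b15⊕b18⊕b19⊕b22⊕b23⊕b26⊕b27⊕b30⊕b31 = 1⊕0⊕0⊕1⊕1⊕0⊕0⊕1⊕0⊕0⊕0⊕0⊕1⊕1⊕1⊕1 = 0
s4: b4⊕b5⊕b6⊕b7⊕b12⊕b13⊕b14⊕b15⊕b20⊕b21⊕b22⊕b23⊕b28⊕b29⊕b30⊕b31 = 0⊕1⊕0⊕1⊕1⊕0⊕0⊕1⊕0⊕1⊕0⊕0⊕0⊕1⊕1⊕1 = 0
s8: b8⊕b9⊕b10⊕b11⊕b12⊕b13⊕b14⊕b15⊕b24⊕b25⊕b26⊕b27⊕b28⊕b29⊕b30⊕b31 = 1⊕1⊕1⊕0⊕1⊕0⊕0⊕1⊕1⊕1⊕1⊕1⊕0⊕1⊕1⊕1 = 0
s16: b16⊕b17⊕b18⊕b19⊕b20⊕b21⊕b22⊕b23⊕b24⊕b25⊕b26⊕b27⊕b28⊕b29⊕b30⊕b31 = 0⊕0⊕0⊕0⊕0⊕1⊕0⊕0⊕1⊕1⊕1⊕1⊕0⊕1⊕1⊕1 = 0
Syndrome (s16...s1) = 00000 → position 0 (no error).
Overall parity (XOR of all 32 bits, including p0): 1⊕1⊕1⊕0⊕0⊕1⊕0⊕1⊕1⊕1⊕1⊕0⊕1⊕0⊕0⊕1⊕0⊕0⊕0⊕0⊕0⊕1⊕0⊕0⊕1⊕1⊕1⊕1⊕0⊕1⊕1⊕1 = 0
Overall=0, syndrome position=0 → no error.

none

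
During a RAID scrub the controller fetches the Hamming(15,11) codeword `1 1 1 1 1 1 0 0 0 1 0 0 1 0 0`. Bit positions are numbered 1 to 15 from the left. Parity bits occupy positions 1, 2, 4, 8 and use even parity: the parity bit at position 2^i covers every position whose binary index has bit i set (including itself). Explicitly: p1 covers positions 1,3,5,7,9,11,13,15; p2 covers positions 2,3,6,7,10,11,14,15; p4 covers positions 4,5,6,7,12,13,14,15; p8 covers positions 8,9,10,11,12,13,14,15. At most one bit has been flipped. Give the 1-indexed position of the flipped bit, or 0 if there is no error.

s1: b1⊕b3⊕b5⊕b7⊕b9⊕b11⊕b13⊕b15 = 1⊕1⊕1⊕0⊕0⊕0⊕1⊕0 = 0
s2: b2⊕b3⊕b6⊕b7⊕b10⊕b11⊕b14⊕b15 = 1⊕1⊕1⊕0⊕1⊕0⊕0⊕0 = 0
s4: b4⊕b5⊕b6⊕b7⊕b12⊕b13⊕b14⊕b15 = 1⊕1⊕1⊕0⊕0⊕1⊕0⊕0 = 0
s8: b8⊕b9⊕b10⊕b11⊕b12⊕b13⊕b14⊕b15 = 0⊕0⊕1⊕0⊕0⊕1⊕0⊕0 = 0
Syndrome (s8...s1) = 0000 → position 0 (no error).

0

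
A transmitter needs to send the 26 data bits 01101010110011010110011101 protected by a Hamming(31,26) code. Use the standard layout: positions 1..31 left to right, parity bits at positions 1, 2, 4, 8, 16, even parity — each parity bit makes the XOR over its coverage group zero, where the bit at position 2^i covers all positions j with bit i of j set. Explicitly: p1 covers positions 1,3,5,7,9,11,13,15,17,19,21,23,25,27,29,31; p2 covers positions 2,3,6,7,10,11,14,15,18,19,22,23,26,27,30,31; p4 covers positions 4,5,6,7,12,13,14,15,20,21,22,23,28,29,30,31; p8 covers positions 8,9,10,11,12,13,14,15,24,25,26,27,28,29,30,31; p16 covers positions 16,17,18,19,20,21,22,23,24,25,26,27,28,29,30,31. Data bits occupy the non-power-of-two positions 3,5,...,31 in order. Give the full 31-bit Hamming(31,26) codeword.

Place data bits at non-power-of-two positions: b3=0, b5=1, b6=1, b7=0, b9=1, b10=0, b11=1, b12=0, b13=1, b14=1, b15=0, b17=0, b18=1, b19=1, b20=0, b21=1, b22=0, b23=1, b24=1, b25=0, b26=0, b27=1, b28=1, b29=1, b30=0, b31=1.
p1 = XOR of data positions {3,5,7,9,11,13,15,17,19,21,23,25,27,29,31} = 0⊕1⊕0⊕1⊕1⊕1⊕0⊕0⊕1⊕1⊕1⊕0⊕1⊕1⊕1 = 0
p2 = XOR of data positions {3,6,7,10,11,14,15,18,19,22,23,26,27,30,31} = 0⊕1⊕0⊕0⊕1⊕1⊕0⊕1⊕1⊕0⊕1⊕0⊕1⊕0⊕1 = 0
p4 = XOR of data positions {5,6,7,12,13,14,15,20,21,22,23,28,29,30,31} = 1⊕1⊕0⊕0⊕1⊕1⊕0⊕0⊕1⊕0⊕1⊕1⊕1⊕0⊕1 = 1
p8 = XOR of data positions {9,10,11,12,13,14,15,24,25,26,27,28,29,30,31} = 1⊕0⊕1⊕0⊕1⊕1⊕0⊕1⊕0⊕0⊕1⊕1⊕1⊕0⊕1 = 1
p16 = XOR of data positions {17,18,19,20,21,22,23,24,25,26,27,28,29,30,31} = 0⊕1⊕1⊕0⊕1⊕0⊕1⊕1⊕0⊕0⊕1⊕1⊕1⊕0⊕1 = 1
Codeword b1..b31 = 0001110110101101011010110011101

0001110110101101011010110011101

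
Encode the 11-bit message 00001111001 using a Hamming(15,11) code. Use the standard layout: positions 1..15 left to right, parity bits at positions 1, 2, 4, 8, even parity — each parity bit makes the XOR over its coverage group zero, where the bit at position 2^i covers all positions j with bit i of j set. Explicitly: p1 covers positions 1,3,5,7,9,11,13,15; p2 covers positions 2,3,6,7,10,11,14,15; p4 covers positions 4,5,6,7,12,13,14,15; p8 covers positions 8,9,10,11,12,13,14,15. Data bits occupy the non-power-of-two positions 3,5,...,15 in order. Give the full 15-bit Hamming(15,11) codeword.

110000011111001

Place data bits at non-power-of-two positions: b3=0, b5=0, b6=0, b7=0, b9=1, b10=1, b11=1, b12=1, b13=0, b14=0, b15=1.
p1 = XOR of data positions {3,5,7,9,11,13,15} = 0⊕0⊕0⊕1⊕1⊕0⊕1 = 1
p2 = XOR of data positions {3,6,7,10,11,14,15} = 0⊕0⊕0⊕1⊕1⊕0⊕1 = 1
p4 = XOR of data positions {5,6,7,12,13,14,15} = 0⊕0⊕0⊕1⊕0⊕0⊕1 = 0
p8 = XOR of data positions {9,10,11,12,13,14,15} = 1⊕1⊕1⊕1⊕0⊕0⊕1 = 1
Codeword b1..b15 = 110000011111001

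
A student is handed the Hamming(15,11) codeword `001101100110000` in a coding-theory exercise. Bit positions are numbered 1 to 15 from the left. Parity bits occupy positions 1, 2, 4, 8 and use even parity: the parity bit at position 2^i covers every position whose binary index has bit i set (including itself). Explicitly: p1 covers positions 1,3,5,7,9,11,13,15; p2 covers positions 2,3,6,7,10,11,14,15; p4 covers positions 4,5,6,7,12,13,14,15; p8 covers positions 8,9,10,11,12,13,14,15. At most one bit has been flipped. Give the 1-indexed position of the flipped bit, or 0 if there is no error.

s1: b1⊕b3⊕b5⊕b7⊕b9⊕b11⊕b13⊕b15 = 0⊕1⊕0⊕1⊕0⊕1⊕0⊕0 = 1
s2: b2⊕b3⊕b6⊕b7⊕b10⊕b11⊕b14⊕b15 = 0⊕1⊕1⊕1⊕1⊕1⊕0⊕0 = 1
s4: b4⊕b5⊕b6⊕b7⊕b12⊕b13⊕b14⊕b15 = 1⊕0⊕1⊕1⊕0⊕0⊕0⊕0 = 1
s8: b8⊕b9⊕b10⊕b11⊕b12⊕b13⊕b14⊕b15 = 0⊕0⊕1⊕1⊕0⊕0⊕0⊕0 = 0
Syndrome (s8...s1) = 0111 → position 7.

7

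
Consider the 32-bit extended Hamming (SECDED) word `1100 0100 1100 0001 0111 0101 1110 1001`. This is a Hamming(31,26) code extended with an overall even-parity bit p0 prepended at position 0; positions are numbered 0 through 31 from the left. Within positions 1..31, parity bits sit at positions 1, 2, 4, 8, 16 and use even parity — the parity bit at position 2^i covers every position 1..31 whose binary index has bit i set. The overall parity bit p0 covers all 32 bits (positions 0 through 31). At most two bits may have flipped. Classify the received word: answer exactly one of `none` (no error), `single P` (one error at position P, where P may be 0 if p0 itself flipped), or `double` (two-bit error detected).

s1: b1⊕b3⊕b5⊕b7⊕b9⊕b11⊕b13⊕b15⊕b17⊕b19⊕b21⊕b23⊕b25⊕b27⊕b29⊕b31 = 1⊕0⊕1⊕0⊕1⊕0⊕0⊕1⊕1⊕1⊕1⊕1⊕1⊕0⊕0⊕1 = 0
s2: b2⊕b3⊕b6⊕b7⊕b10⊕b11⊕b14⊕b15⊕b18⊕b19⊕b22⊕b23⊕b26⊕b27⊕b30⊕b31 = 0⊕0⊕0⊕0⊕0⊕0⊕0⊕1⊕1⊕1⊕0⊕1⊕1⊕0⊕0⊕1 = 0
s4: b4⊕b5⊕b6⊕b7⊕b12⊕b13⊕b14⊕b15⊕b20⊕b21⊕b22⊕b23⊕b28⊕b29⊕b30⊕b31 = 0⊕1⊕0⊕0⊕0⊕0⊕0⊕1⊕0⊕1⊕0⊕1⊕1⊕0⊕0⊕1 = 0
s8: b8⊕b9⊕b10⊕b11⊕b12⊕b13⊕b14⊕b15⊕b24⊕b25⊕b26⊕b27⊕b28⊕b29⊕b30⊕b31 = 1⊕1⊕0⊕0⊕0⊕0⊕0⊕1⊕1⊕1⊕1⊕0⊕1⊕0⊕0⊕1 = 0
s16: b16⊕b17⊕b18⊕b19⊕b20⊕b21⊕b22⊕b23⊕b24⊕b25⊕b26⊕b27⊕b28⊕b29⊕b30⊕b31 = 0⊕1⊕1⊕1⊕0⊕1⊕0⊕1⊕1⊕1⊕1⊕0⊕1⊕0⊕0⊕1 = 0
Syndrome (s16...s1) = 00000 → position 0 (no error).
Overall parity (XOR of all 32 bits, including p0): 1⊕1⊕0⊕0⊕0⊕1⊕0⊕0⊕1⊕1⊕0⊕0⊕0⊕0⊕0⊕1⊕0⊕1⊕1⊕1⊕0⊕1⊕0⊕1⊕1⊕1⊕1⊕0⊕1⊕0⊕0⊕1 = 0
Overall=0, syndrome position=0 → no error.

none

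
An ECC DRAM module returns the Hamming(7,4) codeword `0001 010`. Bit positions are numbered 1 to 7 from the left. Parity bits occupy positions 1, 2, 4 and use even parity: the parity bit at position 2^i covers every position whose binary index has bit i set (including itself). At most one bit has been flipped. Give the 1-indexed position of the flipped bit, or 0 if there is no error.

s1: b1⊕b3⊕b5⊕b7 = 0⊕0⊕0⊕0 = 0
s2: b2⊕b3⊕b6⊕b7 = 0⊕0⊕1⊕0 = 1
s4: b4⊕b5⊕b6⊕b7 = 1⊕0⊕1⊕0 = 0
Syndrome (s4...s1) = 010 → position 2.

2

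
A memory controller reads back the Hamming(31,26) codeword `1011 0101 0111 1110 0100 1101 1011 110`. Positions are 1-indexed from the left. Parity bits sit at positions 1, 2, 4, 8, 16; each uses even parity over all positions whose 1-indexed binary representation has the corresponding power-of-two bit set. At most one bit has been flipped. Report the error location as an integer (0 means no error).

29

s1: b1⊕b3⊕b5⊕b7⊕b9⊕b11⊕b13⊕b15⊕b17⊕b19⊕b21⊕b23⊕b25⊕b27⊕b29⊕b31 = 1⊕1⊕0⊕0⊕0⊕1⊕1⊕1⊕0⊕0⊕1⊕0⊕1⊕1⊕1⊕0 = 1
s2: b2⊕b3⊕b6⊕b7⊕b10⊕b11⊕b14⊕b15⊕b18⊕b19⊕b22⊕b23⊕b26⊕b27⊕b30⊕b31 = 0⊕1⊕1⊕0⊕1⊕1⊕1⊕1⊕1⊕0⊕1⊕0⊕0⊕1⊕1⊕0 = 0
s4: b4⊕b5⊕b6⊕b7⊕b12⊕b13⊕b14⊕b15⊕b20⊕b21⊕b22⊕b23⊕b28⊕b29⊕b30⊕b31 = 1⊕0⊕1⊕0⊕1⊕1⊕1⊕1⊕0⊕1⊕1⊕0⊕1⊕1⊕1⊕0 = 1
s8: b8⊕b9⊕b10⊕b11⊕b12⊕b13⊕b14⊕b15⊕b24⊕b25⊕b26⊕b27⊕b28⊕b29⊕b30⊕b31 = 1⊕0⊕1⊕1⊕1⊕1⊕1⊕1⊕1⊕1⊕0⊕1⊕1⊕1⊕1⊕0 = 1
s16: b16⊕b17⊕b18⊕b19⊕b20⊕b21⊕b22⊕b23⊕b24⊕b25⊕b26⊕b27⊕b28⊕b29⊕b30⊕b31 = 0⊕0⊕1⊕0⊕0⊕1⊕1⊕0⊕1⊕1⊕0⊕1⊕1⊕1⊕1⊕0 = 1
Syndrome (s16...s1) = 11101 → position 29.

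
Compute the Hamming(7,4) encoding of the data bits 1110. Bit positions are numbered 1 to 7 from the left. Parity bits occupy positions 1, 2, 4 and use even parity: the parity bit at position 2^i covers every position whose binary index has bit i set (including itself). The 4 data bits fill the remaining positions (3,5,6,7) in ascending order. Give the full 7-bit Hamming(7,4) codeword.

0010110

Place data bits at non-power-of-two positions: b3=1, b5=1, b6=1, b7=0.
p1 = XOR of data positions {3,5,7} = 1⊕1⊕0 = 0
p2 = XOR of data positions {3,6,7} = 1⊕1⊕0 = 0
p4 = XOR of data positions {5,6,7} = 1⊕1⊕0 = 0
Codeword b1..b7 = 0010110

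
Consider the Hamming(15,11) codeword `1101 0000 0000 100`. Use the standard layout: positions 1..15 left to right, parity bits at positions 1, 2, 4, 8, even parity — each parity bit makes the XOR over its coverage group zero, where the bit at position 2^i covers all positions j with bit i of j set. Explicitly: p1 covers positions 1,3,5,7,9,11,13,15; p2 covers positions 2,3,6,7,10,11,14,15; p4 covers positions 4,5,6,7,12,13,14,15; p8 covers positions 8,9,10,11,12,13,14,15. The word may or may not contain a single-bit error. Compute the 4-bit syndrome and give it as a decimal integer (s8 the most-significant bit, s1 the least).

10

s1: b1⊕b3⊕b5⊕b7⊕b9⊕b11⊕b13⊕b15 = 1⊕0⊕0⊕0⊕0⊕0⊕1⊕0 = 0
s2: b2⊕b3⊕b6⊕b7⊕b10⊕b11⊕b14⊕b15 = 1⊕0⊕0⊕0⊕0⊕0⊕0⊕0 = 1
s4: b4⊕b5⊕b6⊕b7⊕b12⊕b13⊕b14⊕b15 = 1⊕0⊕0⊕0⊕0⊕1⊕0⊕0 = 0
s8: b8⊕b9⊕b10⊕b11⊕b12⊕b13⊕b14⊕b15 = 0⊕0⊕0⊕0⊕0⊕1⊕0⊕0 = 1
Syndrome (s8...s1) = 1010 → position 10.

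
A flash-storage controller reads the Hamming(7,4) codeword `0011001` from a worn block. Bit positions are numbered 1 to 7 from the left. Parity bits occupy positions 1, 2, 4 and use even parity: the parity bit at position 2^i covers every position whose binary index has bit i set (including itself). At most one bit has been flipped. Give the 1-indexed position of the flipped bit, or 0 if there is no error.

0

s1: b1⊕b3⊕b5⊕b7 = 0⊕1⊕0⊕1 = 0
s2: b2⊕b3⊕b6⊕b7 = 0⊕1⊕0⊕1 = 0
s4: b4⊕b5⊕b6⊕b7 = 1⊕0⊕0⊕1 = 0
Syndrome (s4...s1) = 000 → position 0 (no error).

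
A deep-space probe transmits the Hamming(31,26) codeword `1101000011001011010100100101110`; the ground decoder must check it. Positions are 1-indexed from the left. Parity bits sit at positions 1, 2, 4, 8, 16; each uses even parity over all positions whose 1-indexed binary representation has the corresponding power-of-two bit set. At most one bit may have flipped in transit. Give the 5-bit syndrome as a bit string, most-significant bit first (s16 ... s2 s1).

00010

s1: b1⊕b3⊕b5⊕b7⊕b9⊕b11⊕b13⊕b15⊕b17⊕b19⊕b21⊕b23⊕b25⊕b27⊕b29⊕b31 = 1⊕0⊕0⊕0⊕1⊕0⊕1⊕1⊕0⊕0⊕0⊕1⊕0⊕0⊕1⊕0 = 0
s2: b2⊕b3⊕b6⊕b7⊕b10⊕b11⊕b14⊕b15⊕b18⊕b19⊕b22⊕b23⊕b26⊕b27⊕b30⊕b31 = 1⊕0⊕0⊕0⊕1⊕0⊕0⊕1⊕1⊕0⊕0⊕1⊕1⊕0⊕1⊕0 = 1
s4: b4⊕b5⊕b6⊕b7⊕b12⊕b13⊕b14⊕b15⊕b20⊕b21⊕b22⊕b23⊕b28⊕b29⊕b30⊕b31 = 1⊕0⊕0⊕0⊕0⊕1⊕0⊕1⊕1⊕0⊕0⊕1⊕1⊕1⊕1⊕0 = 0
s8: b8⊕b9⊕b10⊕b11⊕b12⊕b13⊕b14⊕b15⊕b24⊕b25⊕b26⊕b27⊕b28⊕b29⊕b30⊕b31 = 0⊕1⊕1⊕0⊕0⊕1⊕0⊕1⊕0⊕0⊕1⊕0⊕1⊕1⊕1⊕0 = 0
s16: b16⊕b17⊕b18⊕b19⊕b20⊕b21⊕b22⊕b23⊕b24⊕b25⊕b26⊕b27⊕b28⊕b29⊕b30⊕b31 = 1⊕0⊕1⊕0⊕1⊕0⊕0⊕1⊕0⊕0⊕1⊕0⊕1⊕1⊕1⊕0 = 0
Syndrome (s16...s1) = 00010 → position 2.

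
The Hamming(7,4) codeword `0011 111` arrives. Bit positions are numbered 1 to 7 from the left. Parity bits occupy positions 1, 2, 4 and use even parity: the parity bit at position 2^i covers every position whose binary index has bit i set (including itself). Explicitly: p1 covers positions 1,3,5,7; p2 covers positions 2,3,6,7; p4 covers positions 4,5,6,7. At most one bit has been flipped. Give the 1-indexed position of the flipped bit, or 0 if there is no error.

3

s1: b1⊕b3⊕b5⊕b7 = 0⊕1⊕1⊕1 = 1
s2: b2⊕b3⊕b6⊕b7 = 0⊕1⊕1⊕1 = 1
s4: b4⊕b5⊕b6⊕b7 = 1⊕1⊕1⊕1 = 0
Syndrome (s4...s1) = 011 → position 3.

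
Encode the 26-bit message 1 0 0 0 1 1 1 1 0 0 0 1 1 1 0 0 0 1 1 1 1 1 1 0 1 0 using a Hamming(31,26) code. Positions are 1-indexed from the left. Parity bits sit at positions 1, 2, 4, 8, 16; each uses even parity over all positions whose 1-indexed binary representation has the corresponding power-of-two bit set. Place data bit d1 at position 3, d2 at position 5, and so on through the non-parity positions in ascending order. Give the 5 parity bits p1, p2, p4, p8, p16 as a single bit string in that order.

Place data bits at non-power-of-two positions: b3=1, b5=0, b6=0, b7=0, b9=1, b10=1, b11=1, b12=1, b13=0, b14=0, b15=0, b17=1, b18=1, b19=1, b20=0, b21=0, b22=0, b23=1, b24=1, b25=1, b26=1, b27=1, b28=1, b29=0, b30=1, b31=0.
p1 = XOR of data positions {3,5,7,9,11,13,15,17,19,21,23,25,27,29,31} = 1⊕0⊕0⊕1⊕1⊕0⊕0⊕1⊕1⊕0⊕1⊕1⊕1⊕0⊕0 = 0
p2 = XOR of data positions {3,6,7,10,11,14,15,18,19,22,23,26,27,30,31} = 1⊕0⊕0⊕1⊕1⊕0⊕0⊕1⊕1⊕0⊕1⊕1⊕1⊕1⊕0 = 1
p4 = XOR of data positions {5,6,7,12,13,14,15,20,21,22,23,28,29,30,31} = 0⊕0⊕0⊕1⊕0⊕0⊕0⊕0⊕0⊕0⊕1⊕1⊕0⊕1⊕0 = 0
p8 = XOR of data positions {9,10,11,12,13,14,15,24,25,26,27,28,29,30,31} = 1⊕1⊕1⊕1⊕0⊕0⊕0⊕1⊕1⊕1⊕1⊕1⊕0⊕1⊕0 = 0
p16 = XOR of data positions {17,18,19,20,21,22,23,24,25,26,27,28,29,30,31} = 1⊕1⊕1⊕0⊕0⊕0⊕1⊕1⊕1⊕1⊕1⊕1⊕0⊕1⊕0 = 0
Parity bits p1,p2,p4,p8,p16 = 01000

01000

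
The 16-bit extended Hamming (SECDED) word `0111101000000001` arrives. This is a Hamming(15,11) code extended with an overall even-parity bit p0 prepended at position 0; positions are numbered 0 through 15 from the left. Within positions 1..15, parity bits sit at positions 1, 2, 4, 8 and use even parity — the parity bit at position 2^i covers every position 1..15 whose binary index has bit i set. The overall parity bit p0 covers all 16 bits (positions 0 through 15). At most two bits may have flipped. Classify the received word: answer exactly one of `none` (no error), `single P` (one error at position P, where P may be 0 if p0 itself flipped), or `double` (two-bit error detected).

double

s1: b1⊕b3⊕b5⊕b7⊕b9⊕b11⊕b13⊕b15 = 1⊕1⊕0⊕0⊕0⊕0⊕0⊕1 = 1
s2: b2⊕b3⊕b6⊕b7⊕b10⊕b11⊕b14⊕b15 = 1⊕1⊕1⊕0⊕0⊕0⊕0⊕1 = 0
s4: b4⊕b5⊕b6⊕b7⊕b12⊕b13⊕b14⊕b15 = 1⊕0⊕1⊕0⊕0⊕0⊕0⊕1 = 1
s8: b8⊕b9⊕b10⊕b11⊕b12⊕b13⊕b14⊕b15 = 0⊕0⊕0⊕0⊕0⊕0⊕0⊕1 = 1
Syndrome (s8...s1) = 1101 → position 13.
Overall parity (XOR of all 16 bits, including p0): 0⊕1⊕1⊕1⊕1⊕0⊕1⊕0⊕0⊕0⊕0⊕0⊕0⊕0⊕0⊕1 = 0
Overall=0, syndrome position=13 → double-bit error detected (uncorrectable).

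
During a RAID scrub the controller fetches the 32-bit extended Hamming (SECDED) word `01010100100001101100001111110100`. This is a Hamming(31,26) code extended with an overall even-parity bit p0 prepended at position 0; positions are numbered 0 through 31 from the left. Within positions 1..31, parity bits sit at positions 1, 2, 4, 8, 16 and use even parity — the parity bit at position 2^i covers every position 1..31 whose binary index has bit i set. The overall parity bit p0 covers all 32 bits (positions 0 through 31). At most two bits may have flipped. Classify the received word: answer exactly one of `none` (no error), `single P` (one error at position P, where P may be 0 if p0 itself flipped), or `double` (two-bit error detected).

s1: b1⊕b3⊕b5⊕b7⊕b9⊕b11⊕b13⊕b15⊕b17⊕b19⊕b21⊕b23⊕b25⊕b27⊕b29⊕b31 = 1⊕1⊕1⊕0⊕0⊕0⊕1⊕0⊕1⊕0⊕0⊕1⊕1⊕1⊕1⊕0 = 1
s2: b2⊕b3⊕b6⊕b7⊕b10⊕b11⊕b14⊕b15⊕b18⊕b19⊕b22⊕b23⊕b26⊕b27⊕b30⊕b31 = 0⊕1⊕0⊕0⊕0⊕0⊕1⊕0⊕0⊕0⊕1⊕1⊕1⊕1⊕0⊕0 = 0
s4: b4⊕b5⊕b6⊕b7⊕b12⊕b13⊕b14⊕b15⊕b20⊕b21⊕b22⊕b23⊕b28⊕b29⊕b30⊕b31 = 0⊕1⊕0⊕0⊕0⊕1⊕1⊕0⊕0⊕0⊕1⊕1⊕0⊕1⊕0⊕0 = 0
s8: b8⊕b9⊕b10⊕b11⊕b12⊕b13⊕b14⊕b15⊕b24⊕b25⊕b26⊕b27⊕b28⊕b29⊕b30⊕b31 = 1⊕0⊕0⊕0⊕0⊕1⊕1⊕0⊕1⊕1⊕1⊕1⊕0⊕1⊕0⊕0 = 0
s16: b16⊕b17⊕b18⊕b19⊕b20⊕b21⊕b22⊕b23⊕b24⊕b25⊕b26⊕b27⊕b28⊕b29⊕b30⊕b31 = 1⊕1⊕0⊕0⊕0⊕0⊕1⊕1⊕1⊕1⊕1⊕1⊕0⊕1⊕0⊕0 = 1
Syndrome (s16...s1) = 10001 → position 17.
Overall parity (XOR of all 32 bits, including p0): 0⊕1⊕0⊕1⊕0⊕1⊕0⊕0⊕1⊕0⊕0⊕0⊕0⊕1⊕1⊕0⊕1⊕1⊕0⊕0⊕0⊕0⊕1⊕1⊕1⊕1⊕1⊕1⊕0⊕1⊕0⊕0 = 1
Overall=1, syndrome position=17 → single-bit error at position 17.

single 17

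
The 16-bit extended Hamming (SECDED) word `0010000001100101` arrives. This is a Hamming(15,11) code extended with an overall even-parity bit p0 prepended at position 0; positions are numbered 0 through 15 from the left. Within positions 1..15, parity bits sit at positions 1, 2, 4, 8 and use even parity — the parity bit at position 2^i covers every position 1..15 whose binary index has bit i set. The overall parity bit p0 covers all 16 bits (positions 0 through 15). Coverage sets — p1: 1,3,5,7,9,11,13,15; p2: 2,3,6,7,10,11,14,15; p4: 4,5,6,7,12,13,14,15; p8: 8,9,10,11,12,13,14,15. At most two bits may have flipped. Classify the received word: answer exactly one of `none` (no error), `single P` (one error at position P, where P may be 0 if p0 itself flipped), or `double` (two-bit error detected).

single 3

s1: b1⊕b3⊕b5⊕b7⊕b9⊕b11⊕b13⊕b15 = 0⊕0⊕0⊕0⊕1⊕0⊕1⊕1 = 1
s2: b2⊕b3⊕b6⊕b7⊕b10⊕b11⊕b14⊕b15 = 1⊕0⊕0⊕0⊕1⊕0⊕0⊕1 = 1
s4: b4⊕b5⊕b6⊕b7⊕b12⊕b13⊕b14⊕b15 = 0⊕0⊕0⊕0⊕0⊕1⊕0⊕1 = 0
s8: b8⊕b9⊕b10⊕b11⊕b12⊕b13⊕b14⊕b15 = 0⊕1⊕1⊕0⊕0⊕1⊕0⊕1 = 0
Syndrome (s8...s1) = 0011 → position 3.
Overall parity (XOR of all 16 bits, including p0): 0⊕0⊕1⊕0⊕0⊕0⊕0⊕0⊕0⊕1⊕1⊕0⊕0⊕1⊕0⊕1 = 1
Overall=1, syndrome position=3 → single-bit error at position 3.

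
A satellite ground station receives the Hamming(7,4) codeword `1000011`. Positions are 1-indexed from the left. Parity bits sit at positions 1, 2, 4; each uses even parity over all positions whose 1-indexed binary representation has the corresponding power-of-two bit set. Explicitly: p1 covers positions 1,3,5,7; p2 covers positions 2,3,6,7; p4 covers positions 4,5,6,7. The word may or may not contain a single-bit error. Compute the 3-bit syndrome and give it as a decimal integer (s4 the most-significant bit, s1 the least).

s1: b1⊕b3⊕b5⊕b7 = 1⊕0⊕0⊕1 = 0
s2: b2⊕b3⊕b6⊕b7 = 0⊕0⊕1⊕1 = 0
s4: b4⊕b5⊕b6⊕b7 = 0⊕0⊕1⊕1 = 0
Syndrome (s4...s1) = 000 → position 0 (no error).

0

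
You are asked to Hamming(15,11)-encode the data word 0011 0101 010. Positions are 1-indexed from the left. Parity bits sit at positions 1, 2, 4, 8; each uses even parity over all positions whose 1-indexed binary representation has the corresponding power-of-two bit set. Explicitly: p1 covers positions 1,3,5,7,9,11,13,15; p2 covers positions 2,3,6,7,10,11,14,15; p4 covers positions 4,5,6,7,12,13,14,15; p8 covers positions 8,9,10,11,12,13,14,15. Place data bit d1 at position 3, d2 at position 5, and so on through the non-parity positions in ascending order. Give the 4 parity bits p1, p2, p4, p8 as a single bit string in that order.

1001

Place data bits at non-power-of-two positions: b3=0, b5=0, b6=1, b7=1, b9=0, b10=1, b11=0, b12=1, b13=0, b14=1, b15=0.
p1 = XOR of data positions {3,5,7,9,11,13,15} = 0⊕0⊕1⊕0⊕0⊕0⊕0 = 1
p2 = XOR of data positions {3,6,7,10,11,14,15} = 0⊕1⊕1⊕1⊕0⊕1⊕0 = 0
p4 = XOR of data positions {5,6,7,12,13,14,15} = 0⊕1⊕1⊕1⊕0⊕1⊕0 = 0
p8 = XOR of data positions {9,10,11,12,13,14,15} = 0⊕1⊕0⊕1⊕0⊕1⊕0 = 1
Parity bits p1,p2,p4,p8 = 1001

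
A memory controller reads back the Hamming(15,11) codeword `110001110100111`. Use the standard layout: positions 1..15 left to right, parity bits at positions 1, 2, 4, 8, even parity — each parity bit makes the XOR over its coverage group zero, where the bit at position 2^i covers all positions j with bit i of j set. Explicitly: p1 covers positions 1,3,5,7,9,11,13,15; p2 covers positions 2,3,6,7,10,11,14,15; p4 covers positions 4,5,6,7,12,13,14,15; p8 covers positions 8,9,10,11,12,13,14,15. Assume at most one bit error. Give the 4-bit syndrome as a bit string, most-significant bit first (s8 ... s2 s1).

1100

s1: b1⊕b3⊕b5⊕b7⊕b9⊕b11⊕b13⊕b15 = 1⊕0⊕0⊕1⊕0⊕0⊕1⊕1 = 0
s2: b2⊕b3⊕b6⊕b7⊕b10⊕b11⊕b14⊕b15 = 1⊕0⊕1⊕1⊕1⊕0⊕1⊕1 = 0
s4: b4⊕b5⊕b6⊕b7⊕b12⊕b13⊕b14⊕b15 = 0⊕0⊕1⊕1⊕0⊕1⊕1⊕1 = 1
s8: b8⊕b9⊕b10⊕b11⊕b12⊕b13⊕b14⊕b15 = 1⊕0⊕1⊕0⊕0⊕1⊕1⊕1 = 1
Syndrome (s8...s1) = 1100 → position 12.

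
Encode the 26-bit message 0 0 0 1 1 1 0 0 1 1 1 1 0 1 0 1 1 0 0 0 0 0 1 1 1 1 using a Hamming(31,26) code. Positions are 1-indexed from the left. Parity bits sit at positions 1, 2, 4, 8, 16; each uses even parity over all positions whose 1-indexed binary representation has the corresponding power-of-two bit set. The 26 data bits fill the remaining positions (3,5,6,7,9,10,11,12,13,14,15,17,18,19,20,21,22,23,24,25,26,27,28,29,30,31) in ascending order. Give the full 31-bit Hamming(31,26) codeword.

Place data bits at non-power-of-two positions: b3=0, b5=0, b6=0, b7=1, b9=1, b10=1, b11=0, b12=0, b13=1, b14=1, b15=1, b17=1, b18=0, b19=1, b20=0, b21=1, b22=1, b23=0, b24=0, b25=0, b26=0, b27=0, b28=1, b29=1, b30=1, b31=1.
p1 = XOR of data positions {3,5,7,9,11,13,15,17,19,21,23,25,27,29,31} = 0⊕0⊕1⊕1⊕0⊕1⊕1⊕1⊕1⊕1⊕0⊕0⊕0⊕1⊕1 = 1
p2 = XOR of data positions {3,6,7,10,11,14,15,18,19,22,23,26,27,30,31} = 0⊕0⊕1⊕1⊕0⊕1⊕1⊕0⊕1⊕1⊕0⊕0⊕0⊕1⊕1 = 0
p4 = XOR of data positions {5,6,7,12,13,14,15,20,21,22,23,28,29,30,31} = 0⊕0⊕1⊕0⊕1⊕1⊕1⊕0⊕1⊕1⊕0⊕1⊕1⊕1⊕1 = 0
p8 = XOR of data positions {9,10,11,12,13,14,15,24,25,26,27,28,29,30,31} = 1⊕1⊕0⊕0⊕1⊕1⊕1⊕0⊕0⊕0⊕0⊕1⊕1⊕1⊕1 = 1
p16 = XOR of data positions {17,18,19,20,21,22,23,24,25,26,27,28,29,30,31} = 1⊕0⊕1⊕0⊕1⊕1⊕0⊕0⊕0⊕0⊕0⊕1⊕1⊕1⊕1 = 0
Codeword b1..b31 = 1000001111001110101011000001111

1000001111001110101011000001111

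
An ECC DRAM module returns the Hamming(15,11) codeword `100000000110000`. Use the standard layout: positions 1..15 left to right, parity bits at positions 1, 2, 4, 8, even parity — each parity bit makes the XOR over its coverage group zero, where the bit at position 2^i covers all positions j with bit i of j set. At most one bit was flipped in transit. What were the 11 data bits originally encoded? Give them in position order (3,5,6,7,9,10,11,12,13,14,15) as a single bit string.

s1: b1⊕b3⊕b5⊕b7⊕b9⊕b11⊕b13⊕b15 = 1⊕0⊕0⊕0⊕0⊕1⊕0⊕0 = 0
s2: b2⊕b3⊕b6⊕b7⊕b10⊕b11⊕b14⊕b15 = 0⊕0⊕0⊕0⊕1⊕1⊕0⊕0 = 0
s4: b4⊕b5⊕b6⊕b7⊕b12⊕b13⊕b14⊕b15 = 0⊕0⊕0⊕0⊕0⊕0⊕0⊕0 = 0
s8: b8⊕b9⊕b10⊕b11⊕b12⊕b13⊕b14⊕b15 = 0⊕0⊕1⊕1⊕0⊕0⊕0⊕0 = 0
Syndrome (s8...s1) = 0000 → position 0 (no error).
No correction needed.
Data bits at positions 3,5,6,7,9,10,11,12,13,14,15: 00000110000

00000110000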